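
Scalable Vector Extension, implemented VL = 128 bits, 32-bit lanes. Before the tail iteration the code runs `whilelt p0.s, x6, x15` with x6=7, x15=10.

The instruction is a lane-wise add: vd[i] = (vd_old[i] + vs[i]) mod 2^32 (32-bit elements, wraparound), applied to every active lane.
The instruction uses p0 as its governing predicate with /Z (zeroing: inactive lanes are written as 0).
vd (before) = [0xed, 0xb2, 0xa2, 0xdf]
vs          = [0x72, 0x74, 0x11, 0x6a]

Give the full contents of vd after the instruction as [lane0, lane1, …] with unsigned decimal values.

vd = [351, 294, 179, 0]

128-bit reg / 32-bit elem → 4 lanes
p0[j] = (7+j < 10); true for j=0..2 → 3 lanes set
vd[0] add(0xed,0x72) -> 0x15f
vd[1] add(0xb2,0x74) -> 0x126
vd[2] add(0xa2,0x11) -> 0xb3
vd[3] tail/zero -> 0x00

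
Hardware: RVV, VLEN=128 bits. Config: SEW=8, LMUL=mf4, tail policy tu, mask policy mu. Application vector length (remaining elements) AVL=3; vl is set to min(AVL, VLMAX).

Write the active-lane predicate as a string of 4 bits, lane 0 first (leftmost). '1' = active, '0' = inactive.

predicate = 1110

lanes per group: 128·1/4/8 = 4
vl ← min(3, 4) = 3
bits (lane 0 leftmost): 1110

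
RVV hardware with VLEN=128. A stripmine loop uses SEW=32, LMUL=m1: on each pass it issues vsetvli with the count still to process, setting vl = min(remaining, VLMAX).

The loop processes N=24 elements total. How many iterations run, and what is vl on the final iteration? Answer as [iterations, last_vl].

[iterations, last_vl] = [6, 4]

VLMAX = VLEN×LMUL/SEW = 128×1/32 = 4
N=24: ⌈24/4⌉ = 6 iters; last vl = 24 − 5×4 = 4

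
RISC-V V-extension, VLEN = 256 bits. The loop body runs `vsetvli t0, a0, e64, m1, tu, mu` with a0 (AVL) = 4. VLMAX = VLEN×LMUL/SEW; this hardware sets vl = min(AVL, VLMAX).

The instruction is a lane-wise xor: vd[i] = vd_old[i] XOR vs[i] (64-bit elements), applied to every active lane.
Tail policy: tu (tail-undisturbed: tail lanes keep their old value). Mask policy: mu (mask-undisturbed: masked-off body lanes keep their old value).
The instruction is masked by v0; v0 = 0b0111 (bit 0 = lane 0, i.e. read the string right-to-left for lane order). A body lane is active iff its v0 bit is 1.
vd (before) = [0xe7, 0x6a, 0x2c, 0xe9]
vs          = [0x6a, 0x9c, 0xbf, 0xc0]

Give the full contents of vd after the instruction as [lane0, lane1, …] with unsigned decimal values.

VLMAX = (256 × 1) / 64 = 4 lanes
vl = min(AVL, VLMAX) = min(4, 4) = 4
[0] xor(0xe7,0x6a) = 0x8d
[1] xor(0x6a,0x9c) = 0xf6
[2] xor(0x2c,0xbf) = 0x93
[3] mask-off/keep = 0xe9

vd = [141, 246, 147, 233]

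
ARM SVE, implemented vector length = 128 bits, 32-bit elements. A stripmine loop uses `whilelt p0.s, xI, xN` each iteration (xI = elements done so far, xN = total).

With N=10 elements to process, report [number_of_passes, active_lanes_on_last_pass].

[iterations, last_vl] = [3, 2]

register lanes = 128/32 = 4
10 elements at 4/iter → 3 passes, remainder 2 on the last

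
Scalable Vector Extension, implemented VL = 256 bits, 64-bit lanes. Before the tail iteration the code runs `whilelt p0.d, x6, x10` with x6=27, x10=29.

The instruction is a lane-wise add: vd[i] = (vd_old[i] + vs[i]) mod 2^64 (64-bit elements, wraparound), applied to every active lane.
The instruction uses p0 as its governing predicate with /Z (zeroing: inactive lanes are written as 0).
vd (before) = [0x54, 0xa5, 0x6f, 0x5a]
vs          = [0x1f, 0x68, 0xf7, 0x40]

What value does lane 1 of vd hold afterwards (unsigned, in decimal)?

vd[1] = 269

register lanes = 256/64 = 4
active while 27+j < 29, i.e. j ∈ [0,2) capped at 4 ⇒ 2
[0] add(0x54,0x1f) = 0x73
[1] add(0xa5,0x68) = 0x10d
[2] tail/zero = 0x00
[3] tail/zero = 0x00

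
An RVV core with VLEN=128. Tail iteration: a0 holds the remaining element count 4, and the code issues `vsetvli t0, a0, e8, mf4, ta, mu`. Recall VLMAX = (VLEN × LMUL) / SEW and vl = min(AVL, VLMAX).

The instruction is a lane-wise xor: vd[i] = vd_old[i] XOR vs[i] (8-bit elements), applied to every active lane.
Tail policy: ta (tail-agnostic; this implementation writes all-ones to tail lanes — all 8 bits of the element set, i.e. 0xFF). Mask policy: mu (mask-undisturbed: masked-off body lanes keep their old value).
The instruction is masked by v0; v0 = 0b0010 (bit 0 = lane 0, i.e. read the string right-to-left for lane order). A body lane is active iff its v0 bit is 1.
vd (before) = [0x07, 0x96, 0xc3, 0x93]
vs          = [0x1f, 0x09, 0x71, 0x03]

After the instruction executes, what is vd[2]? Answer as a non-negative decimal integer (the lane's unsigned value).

lanes per group: 128·1/4/8 = 4
vl = min(AVL, VLMAX) = min(4, 4) = 4
lane  0: mask-off/keep ⇒ 0x07
lane  1: xor(0x96,0x09) ⇒ 0x9f
lane  2: mask-off/keep ⇒ 0xc3
lane  3: mask-off/keep ⇒ 0x93

vd[2] = 195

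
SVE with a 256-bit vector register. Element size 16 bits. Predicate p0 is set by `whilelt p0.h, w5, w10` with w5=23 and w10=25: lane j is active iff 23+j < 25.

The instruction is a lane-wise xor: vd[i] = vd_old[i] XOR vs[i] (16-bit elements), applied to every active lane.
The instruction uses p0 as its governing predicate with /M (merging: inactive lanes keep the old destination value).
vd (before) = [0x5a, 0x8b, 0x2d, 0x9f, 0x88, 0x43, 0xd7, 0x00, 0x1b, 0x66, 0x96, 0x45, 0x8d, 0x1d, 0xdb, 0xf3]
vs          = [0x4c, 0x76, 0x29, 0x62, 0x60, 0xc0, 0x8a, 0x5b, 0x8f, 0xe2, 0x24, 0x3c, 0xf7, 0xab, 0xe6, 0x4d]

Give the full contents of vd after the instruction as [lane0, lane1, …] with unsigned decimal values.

vd = [22, 253, 45, 159, 136, 67, 215, 0, 27, 102, 150, 69, 141, 29, 219, 243]

lane count: 256 div 16 = 16
p0[j] = (23+j < 25); true for j=0..1 → 2 lanes set
vd[0] xor(0x5a,0x4c) -> 0x16
vd[1] xor(0x8b,0x76) -> 0xfd
vd[2] tail/keep -> 0x2d
vd[3] tail/keep -> 0x9f
vd[4] tail/keep -> 0x88
vd[5] tail/keep -> 0x43
vd[6] tail/keep -> 0xd7
vd[7] tail/keep -> 0x00
vd[8] tail/keep -> 0x1b
vd[9] tail/keep -> 0x66
vd[10] tail/keep -> 0x96
vd[11] tail/keep -> 0x45
vd[12] tail/keep -> 0x8d
vd[13] tail/keep -> 0x1d
vd[14] tail/keep -> 0xdb
vd[15] tail/keep -> 0xf3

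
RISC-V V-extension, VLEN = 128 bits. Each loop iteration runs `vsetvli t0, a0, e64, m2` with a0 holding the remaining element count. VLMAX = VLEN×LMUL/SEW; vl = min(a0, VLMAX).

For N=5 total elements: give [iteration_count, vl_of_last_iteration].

lanes per group: 128·2/64 = 4
5 elements at 4/iter → 2 passes, remainder 1 on the last

[iterations, last_vl] = [2, 1]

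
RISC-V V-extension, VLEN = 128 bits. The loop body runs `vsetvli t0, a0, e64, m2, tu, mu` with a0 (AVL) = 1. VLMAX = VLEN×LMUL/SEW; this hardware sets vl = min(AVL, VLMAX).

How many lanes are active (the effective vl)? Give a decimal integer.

vl = 1

VLMAX = VLEN×LMUL/SEW = 128×2/64 = 4
AVL=1 ≤ VLMAX=4, so vl = 1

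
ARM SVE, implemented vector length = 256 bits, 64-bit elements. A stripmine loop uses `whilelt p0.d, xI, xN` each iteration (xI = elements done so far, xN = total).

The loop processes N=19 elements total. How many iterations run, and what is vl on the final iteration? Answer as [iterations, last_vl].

[iterations, last_vl] = [5, 3]

lane count: 256 div 64 = 4
19 elements at 4/iter → 5 passes, remainder 3 on the last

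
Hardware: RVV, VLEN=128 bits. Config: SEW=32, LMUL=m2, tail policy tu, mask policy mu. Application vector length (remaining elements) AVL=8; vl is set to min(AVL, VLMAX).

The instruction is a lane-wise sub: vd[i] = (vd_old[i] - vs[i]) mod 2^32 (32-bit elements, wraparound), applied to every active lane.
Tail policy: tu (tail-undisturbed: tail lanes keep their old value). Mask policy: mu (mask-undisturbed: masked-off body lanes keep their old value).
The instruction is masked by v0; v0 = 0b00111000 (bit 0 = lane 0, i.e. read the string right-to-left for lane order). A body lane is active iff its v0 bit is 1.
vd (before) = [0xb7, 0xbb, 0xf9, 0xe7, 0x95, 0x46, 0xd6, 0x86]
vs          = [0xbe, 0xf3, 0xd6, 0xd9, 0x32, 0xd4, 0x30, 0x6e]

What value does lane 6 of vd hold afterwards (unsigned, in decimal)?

vd[6] = 214

VLMAX = (128 × 2) / 32 = 8 lanes
AVL=8 ≤ VLMAX=8, so vl = 8
  i=0: mask-off/keep → 183
  i=1: mask-off/keep → 187
  i=2: mask-off/keep → 249
  i=3: sub(0xe7,0xd9) → 14
  i=4: sub(0x95,0x32) → 99
  i=5: sub(0x46,0xd4) → 4294967154
  i=6: mask-off/keep → 214
  i=7: mask-off/keep → 134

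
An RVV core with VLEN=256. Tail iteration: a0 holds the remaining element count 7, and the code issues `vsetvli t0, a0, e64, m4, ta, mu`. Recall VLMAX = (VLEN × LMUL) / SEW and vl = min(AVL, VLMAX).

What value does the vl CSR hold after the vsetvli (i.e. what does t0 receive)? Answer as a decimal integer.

VLMAX = VLEN×LMUL/SEW = 256×4/64 = 16
vl = min(AVL, VLMAX) = min(7, 16) = 7

vl = 7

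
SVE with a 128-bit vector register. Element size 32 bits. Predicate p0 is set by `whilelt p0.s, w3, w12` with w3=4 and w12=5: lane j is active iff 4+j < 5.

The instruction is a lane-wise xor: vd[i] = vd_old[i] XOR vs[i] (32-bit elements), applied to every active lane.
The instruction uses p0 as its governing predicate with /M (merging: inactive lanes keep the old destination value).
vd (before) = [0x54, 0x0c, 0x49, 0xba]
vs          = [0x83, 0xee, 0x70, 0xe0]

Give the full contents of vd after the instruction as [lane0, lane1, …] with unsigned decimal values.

128-bit reg / 32-bit elem → 4 lanes
p0[j] = (4+j < 5); true for j=0..0 → 1 lanes set
lane  0: xor(0x54,0x83) ⇒ 0xd7
lane  1: tail/keep ⇒ 0x0c
lane  2: tail/keep ⇒ 0x49
lane  3: tail/keep ⇒ 0xba

vd = [215, 12, 73, 186]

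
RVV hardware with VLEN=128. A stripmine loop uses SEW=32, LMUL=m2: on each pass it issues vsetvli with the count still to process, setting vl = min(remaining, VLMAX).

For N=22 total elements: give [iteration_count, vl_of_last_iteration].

[iterations, last_vl] = [3, 6]

lanes per group: 128·2/32 = 8
N=22: ⌈22/8⌉ = 3 iters; last vl = 22 − 2×8 = 6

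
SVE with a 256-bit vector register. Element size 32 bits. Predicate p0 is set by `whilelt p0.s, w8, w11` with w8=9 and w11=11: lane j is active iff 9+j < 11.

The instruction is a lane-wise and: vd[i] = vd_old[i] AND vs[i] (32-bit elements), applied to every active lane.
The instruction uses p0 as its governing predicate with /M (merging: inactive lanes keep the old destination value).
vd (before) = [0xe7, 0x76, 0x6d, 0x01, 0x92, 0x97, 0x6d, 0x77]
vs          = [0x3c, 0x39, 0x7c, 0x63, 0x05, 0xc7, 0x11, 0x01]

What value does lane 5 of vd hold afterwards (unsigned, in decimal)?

vd[5] = 151

lane count: 256 div 32 = 8
active while 9+j < 11, i.e. j ∈ [0,2) capped at 8 ⇒ 2
vd[0] and(0xe7,0x3c) -> 0x24
vd[1] and(0x76,0x39) -> 0x30
vd[2] tail/keep -> 0x6d
vd[3] tail/keep -> 0x01
vd[4] tail/keep -> 0x92
vd[5] tail/keep -> 0x97
vd[6] tail/keep -> 0x6d
vd[7] tail/keep -> 0x77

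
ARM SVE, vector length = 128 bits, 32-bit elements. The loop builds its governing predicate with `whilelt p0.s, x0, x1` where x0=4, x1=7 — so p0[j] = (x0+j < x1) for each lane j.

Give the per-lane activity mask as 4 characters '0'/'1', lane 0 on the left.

predicate = 1110

lane count: 128 div 32 = 4
p0[j] = (4+j < 7); true for j=0..2 → 3 lanes set
bits (lane 0 leftmost): 1110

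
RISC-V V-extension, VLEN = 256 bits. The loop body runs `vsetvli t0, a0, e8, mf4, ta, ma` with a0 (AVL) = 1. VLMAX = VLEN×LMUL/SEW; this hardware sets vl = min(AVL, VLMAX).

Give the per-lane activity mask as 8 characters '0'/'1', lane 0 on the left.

predicate = 10000000

lanes per group: 256·1/4/8 = 8
vl = min(AVL, VLMAX) = min(1, 8) = 1
bits (lane 0 leftmost): 10000000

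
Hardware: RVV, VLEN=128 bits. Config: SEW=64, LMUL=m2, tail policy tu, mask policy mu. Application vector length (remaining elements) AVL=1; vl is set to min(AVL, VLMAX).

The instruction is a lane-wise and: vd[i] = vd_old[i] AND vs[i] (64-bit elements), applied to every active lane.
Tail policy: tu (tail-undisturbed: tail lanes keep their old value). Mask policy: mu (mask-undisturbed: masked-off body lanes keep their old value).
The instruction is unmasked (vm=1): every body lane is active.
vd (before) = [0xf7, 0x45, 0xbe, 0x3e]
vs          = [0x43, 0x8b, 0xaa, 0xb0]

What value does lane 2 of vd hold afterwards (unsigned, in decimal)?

vd[2] = 190

lanes per group: 128·2/64 = 4
vl ← min(1, 4) = 1
  i=0: and(0xf7,0x43) → 67
  i=1: tail/keep → 69
  i=2: tail/keep → 190
  i=3: tail/keep → 62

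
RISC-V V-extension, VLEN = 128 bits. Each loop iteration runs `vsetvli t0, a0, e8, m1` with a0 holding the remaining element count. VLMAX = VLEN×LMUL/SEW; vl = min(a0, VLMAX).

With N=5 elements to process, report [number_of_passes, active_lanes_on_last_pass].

[iterations, last_vl] = [1, 5]

lanes per group: 128·1/8 = 16
N=5: ⌈5/16⌉ = 1 iters; last vl = 5 − 0×16 = 5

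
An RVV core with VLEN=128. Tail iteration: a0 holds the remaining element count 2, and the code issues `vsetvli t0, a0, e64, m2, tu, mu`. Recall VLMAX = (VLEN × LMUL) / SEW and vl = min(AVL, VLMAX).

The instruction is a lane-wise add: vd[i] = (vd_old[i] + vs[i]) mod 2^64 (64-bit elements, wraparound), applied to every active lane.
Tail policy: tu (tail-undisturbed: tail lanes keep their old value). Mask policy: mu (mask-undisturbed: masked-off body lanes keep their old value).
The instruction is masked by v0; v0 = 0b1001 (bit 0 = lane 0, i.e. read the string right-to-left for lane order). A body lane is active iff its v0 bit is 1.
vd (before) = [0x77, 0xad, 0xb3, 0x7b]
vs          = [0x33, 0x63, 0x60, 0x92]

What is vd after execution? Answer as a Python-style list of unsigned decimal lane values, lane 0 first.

vd = [170, 173, 179, 123]

VLMAX = (128 × 2) / 64 = 4 lanes
vl ← min(2, 4) = 2
  i=0: add(0x77,0x33) → 170
  i=1: mask-off/keep → 173
  i=2: tail/keep → 179
  i=3: tail/keep → 123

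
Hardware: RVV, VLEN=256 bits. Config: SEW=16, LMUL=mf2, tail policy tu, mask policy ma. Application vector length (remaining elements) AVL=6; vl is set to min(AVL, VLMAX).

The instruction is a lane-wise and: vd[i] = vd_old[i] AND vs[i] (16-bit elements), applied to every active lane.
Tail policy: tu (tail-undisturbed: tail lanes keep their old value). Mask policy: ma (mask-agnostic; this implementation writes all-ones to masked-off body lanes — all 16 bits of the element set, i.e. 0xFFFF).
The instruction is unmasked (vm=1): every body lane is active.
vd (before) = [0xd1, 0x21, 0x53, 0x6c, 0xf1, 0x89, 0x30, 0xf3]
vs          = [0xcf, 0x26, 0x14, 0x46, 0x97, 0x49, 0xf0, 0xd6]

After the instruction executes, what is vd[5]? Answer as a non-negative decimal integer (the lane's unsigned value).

VLMAX = VLEN×LMUL/SEW = 256×1/2/16 = 8
vl = min(AVL, VLMAX) = min(6, 8) = 6
vd[0] and(0xd1,0xcf) -> 0xc1
vd[1] and(0x21,0x26) -> 0x20
vd[2] and(0x53,0x14) -> 0x10
vd[3] and(0x6c,0x46) -> 0x44
vd[4] and(0xf1,0x97) -> 0x91
vd[5] and(0x89,0x49) -> 0x09
vd[6] tail/keep -> 0x30
vd[7] tail/keep -> 0xf3

vd[5] = 9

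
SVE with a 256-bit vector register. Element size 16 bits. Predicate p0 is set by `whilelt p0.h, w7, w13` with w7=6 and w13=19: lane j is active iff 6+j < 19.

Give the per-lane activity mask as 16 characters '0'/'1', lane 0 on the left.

predicate = 1111111111111000

256-bit reg / 16-bit elem → 16 lanes
p0[j] = (6+j < 19); true for j=0..12 → 13 lanes set
bits (lane 0 leftmost): 1111111111111000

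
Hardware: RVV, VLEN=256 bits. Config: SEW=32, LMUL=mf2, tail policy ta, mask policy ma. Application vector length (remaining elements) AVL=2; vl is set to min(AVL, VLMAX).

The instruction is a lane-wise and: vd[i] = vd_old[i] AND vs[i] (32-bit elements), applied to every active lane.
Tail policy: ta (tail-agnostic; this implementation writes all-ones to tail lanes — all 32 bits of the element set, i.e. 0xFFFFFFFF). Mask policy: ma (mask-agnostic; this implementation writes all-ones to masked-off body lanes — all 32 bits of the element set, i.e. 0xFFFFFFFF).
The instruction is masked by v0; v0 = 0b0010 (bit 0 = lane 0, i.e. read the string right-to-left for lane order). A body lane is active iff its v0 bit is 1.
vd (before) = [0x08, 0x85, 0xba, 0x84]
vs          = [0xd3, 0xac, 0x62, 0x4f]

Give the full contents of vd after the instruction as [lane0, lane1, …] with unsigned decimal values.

vd = [4294967295, 132, 4294967295, 4294967295]

lanes per group: 256·1/2/32 = 4
AVL=2 ≤ VLMAX=4, so vl = 2
  i=0: mask-off/ones → 4294967295
  i=1: and(0x85,0xac) → 132
  i=2: tail/ones → 4294967295
  i=3: tail/ones → 4294967295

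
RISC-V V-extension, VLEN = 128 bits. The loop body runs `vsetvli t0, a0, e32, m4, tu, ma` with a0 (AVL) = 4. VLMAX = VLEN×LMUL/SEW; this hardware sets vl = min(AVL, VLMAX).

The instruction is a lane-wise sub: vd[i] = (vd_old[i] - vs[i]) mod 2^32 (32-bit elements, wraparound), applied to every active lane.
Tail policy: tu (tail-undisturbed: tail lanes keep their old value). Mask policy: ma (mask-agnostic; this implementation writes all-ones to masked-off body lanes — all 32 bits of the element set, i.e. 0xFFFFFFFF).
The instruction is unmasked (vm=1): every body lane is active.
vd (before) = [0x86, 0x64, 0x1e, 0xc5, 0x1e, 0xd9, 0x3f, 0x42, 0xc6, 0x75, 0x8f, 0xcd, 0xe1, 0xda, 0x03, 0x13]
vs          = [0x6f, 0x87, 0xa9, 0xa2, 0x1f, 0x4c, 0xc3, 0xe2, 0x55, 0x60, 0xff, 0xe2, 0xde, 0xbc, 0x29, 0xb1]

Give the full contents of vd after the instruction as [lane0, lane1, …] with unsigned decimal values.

vd = [23, 4294967261, 4294967157, 35, 30, 217, 63, 66, 198, 117, 143, 205, 225, 218, 3, 19]

VLMAX = (128 × 4) / 32 = 16 lanes
AVL=4 ≤ VLMAX=16, so vl = 4
vd[0] sub(0x86,0x6f) -> 0x17
vd[1] sub(0x64,0x87) -> 0xffffffdd
vd[2] sub(0x1e,0xa9) -> 0xffffff75
vd[3] sub(0xc5,0xa2) -> 0x23
vd[4] tail/keep -> 0x1e
vd[5] tail/keep -> 0xd9
vd[6] tail/keep -> 0x3f
vd[7] tail/keep -> 0x42
vd[8] tail/keep -> 0xc6
vd[9] tail/keep -> 0x75
vd[10] tail/keep -> 0x8f
vd[11] tail/keep -> 0xcd
vd[12] tail/keep -> 0xe1
vd[13] tail/keep -> 0xda
vd[14] tail/keep -> 0x03
vd[15] tail/keep -> 0x13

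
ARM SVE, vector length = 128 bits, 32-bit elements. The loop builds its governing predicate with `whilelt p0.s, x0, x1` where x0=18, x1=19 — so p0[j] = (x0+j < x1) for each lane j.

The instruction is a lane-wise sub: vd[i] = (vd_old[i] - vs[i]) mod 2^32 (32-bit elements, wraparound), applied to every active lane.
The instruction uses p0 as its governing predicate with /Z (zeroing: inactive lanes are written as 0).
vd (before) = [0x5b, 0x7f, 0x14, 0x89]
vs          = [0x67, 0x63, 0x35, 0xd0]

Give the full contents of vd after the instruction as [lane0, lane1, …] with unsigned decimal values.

vd = [4294967284, 0, 0, 0]

128-bit reg / 32-bit elem → 4 lanes
p0[j] = (18+j < 19); true for j=0..0 → 1 lanes set
lane  0: sub(0x5b,0x67) ⇒ 0xfffffff4
lane  1: tail/zero ⇒ 0x00
lane  2: tail/zero ⇒ 0x00
lane  3: tail/zero ⇒ 0x00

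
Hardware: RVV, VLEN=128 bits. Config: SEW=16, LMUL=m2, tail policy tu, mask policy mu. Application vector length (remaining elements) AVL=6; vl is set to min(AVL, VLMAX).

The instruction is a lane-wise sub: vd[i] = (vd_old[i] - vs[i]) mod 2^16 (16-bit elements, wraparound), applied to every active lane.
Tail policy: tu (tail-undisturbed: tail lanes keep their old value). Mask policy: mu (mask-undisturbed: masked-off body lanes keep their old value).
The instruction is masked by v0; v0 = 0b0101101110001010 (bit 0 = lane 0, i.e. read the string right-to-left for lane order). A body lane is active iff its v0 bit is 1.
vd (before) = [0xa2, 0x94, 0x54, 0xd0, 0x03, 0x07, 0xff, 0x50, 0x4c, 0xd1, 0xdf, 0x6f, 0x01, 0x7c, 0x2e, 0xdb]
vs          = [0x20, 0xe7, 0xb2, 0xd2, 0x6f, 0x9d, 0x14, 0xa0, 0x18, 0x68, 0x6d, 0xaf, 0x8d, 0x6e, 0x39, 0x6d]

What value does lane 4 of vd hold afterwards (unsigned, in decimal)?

vd[4] = 3

VLMAX = (128 × 2) / 16 = 16 lanes
AVL=6 ≤ VLMAX=16, so vl = 6
[0] mask-off/keep = 0xa2
[1] sub(0x94,0xe7) = 0xffad
[2] mask-off/keep = 0x54
[3] sub(0xd0,0xd2) = 0xfffe
[4] mask-off/keep = 0x03
[5] mask-off/keep = 0x07
[6] tail/keep = 0xff
[7] tail/keep = 0x50
[8] tail/keep = 0x4c
[9] tail/keep = 0xd1
[10] tail/keep = 0xdf
[11] tail/keep = 0x6f
[12] tail/keep = 0x01
[13] tail/keep = 0x7c
[14] tail/keep = 0x2e
[15] tail/keep = 0xdb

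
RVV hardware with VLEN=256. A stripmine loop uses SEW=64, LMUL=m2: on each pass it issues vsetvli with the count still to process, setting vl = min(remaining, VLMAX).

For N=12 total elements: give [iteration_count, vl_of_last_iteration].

[iterations, last_vl] = [2, 4]

VLMAX = VLEN×LMUL/SEW = 256×2/64 = 8
iterations = ceil(12/8) = 2; final-pass vl = 4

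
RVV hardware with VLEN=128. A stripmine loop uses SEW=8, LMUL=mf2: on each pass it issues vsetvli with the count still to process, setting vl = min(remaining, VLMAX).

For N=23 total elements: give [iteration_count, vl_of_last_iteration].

[iterations, last_vl] = [3, 7]

VLMAX = VLEN×LMUL/SEW = 128×1/2/8 = 8
23 elements at 8/iter → 3 passes, remainder 7 on the last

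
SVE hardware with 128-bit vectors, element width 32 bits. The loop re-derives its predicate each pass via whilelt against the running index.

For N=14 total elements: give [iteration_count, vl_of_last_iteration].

register lanes = 128/32 = 4
14 elements at 4/iter → 4 passes, remainder 2 on the last

[iterations, last_vl] = [4, 2]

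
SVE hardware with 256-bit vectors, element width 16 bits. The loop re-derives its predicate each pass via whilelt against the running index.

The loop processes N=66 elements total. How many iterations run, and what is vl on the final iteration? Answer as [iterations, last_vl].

[iterations, last_vl] = [5, 2]

register lanes = 256/16 = 16
N=66: ⌈66/16⌉ = 5 iters; last vl = 66 − 4×16 = 2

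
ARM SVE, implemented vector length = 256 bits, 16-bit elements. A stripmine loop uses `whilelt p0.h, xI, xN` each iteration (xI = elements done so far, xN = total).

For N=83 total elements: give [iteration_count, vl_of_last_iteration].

register lanes = 256/16 = 16
83 elements at 16/iter → 6 passes, remainder 3 on the last

[iterations, last_vl] = [6, 3]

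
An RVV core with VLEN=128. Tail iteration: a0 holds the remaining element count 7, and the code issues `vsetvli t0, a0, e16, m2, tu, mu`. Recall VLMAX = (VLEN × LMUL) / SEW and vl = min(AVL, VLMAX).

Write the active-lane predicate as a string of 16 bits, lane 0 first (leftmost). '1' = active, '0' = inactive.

predicate = 1111111000000000

lanes per group: 128·2/16 = 16
AVL=7 ≤ VLMAX=16, so vl = 7
bits (lane 0 leftmost): 1111111000000000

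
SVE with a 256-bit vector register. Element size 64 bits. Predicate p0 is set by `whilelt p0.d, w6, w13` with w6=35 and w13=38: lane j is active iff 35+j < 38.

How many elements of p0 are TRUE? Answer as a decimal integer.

register lanes = 256/64 = 4
p0[j] = (35+j < 38); true for j=0..2 → 3 lanes set

vl = 3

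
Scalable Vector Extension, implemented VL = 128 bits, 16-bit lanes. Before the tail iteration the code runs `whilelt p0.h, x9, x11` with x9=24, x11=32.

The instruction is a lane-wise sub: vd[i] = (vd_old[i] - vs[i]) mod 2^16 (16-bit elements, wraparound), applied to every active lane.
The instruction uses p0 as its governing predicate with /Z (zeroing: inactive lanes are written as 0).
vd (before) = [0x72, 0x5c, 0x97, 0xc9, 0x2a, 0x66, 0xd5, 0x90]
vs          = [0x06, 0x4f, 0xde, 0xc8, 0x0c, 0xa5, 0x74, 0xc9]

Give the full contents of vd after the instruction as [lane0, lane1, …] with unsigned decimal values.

vd = [108, 13, 65465, 1, 30, 65473, 97, 65479]

lane count: 128 div 16 = 8
p0[j] = (24+j < 32); true for j=0..7 → 8 lanes set
[0] sub(0x72,0x06) = 0x6c
[1] sub(0x5c,0x4f) = 0x0d
[2] sub(0x97,0xde) = 0xffb9
[3] sub(0xc9,0xc8) = 0x01
[4] sub(0x2a,0x0c) = 0x1e
[5] sub(0x66,0xa5) = 0xffc1
[6] sub(0xd5,0x74) = 0x61
[7] sub(0x90,0xc9) = 0xffc7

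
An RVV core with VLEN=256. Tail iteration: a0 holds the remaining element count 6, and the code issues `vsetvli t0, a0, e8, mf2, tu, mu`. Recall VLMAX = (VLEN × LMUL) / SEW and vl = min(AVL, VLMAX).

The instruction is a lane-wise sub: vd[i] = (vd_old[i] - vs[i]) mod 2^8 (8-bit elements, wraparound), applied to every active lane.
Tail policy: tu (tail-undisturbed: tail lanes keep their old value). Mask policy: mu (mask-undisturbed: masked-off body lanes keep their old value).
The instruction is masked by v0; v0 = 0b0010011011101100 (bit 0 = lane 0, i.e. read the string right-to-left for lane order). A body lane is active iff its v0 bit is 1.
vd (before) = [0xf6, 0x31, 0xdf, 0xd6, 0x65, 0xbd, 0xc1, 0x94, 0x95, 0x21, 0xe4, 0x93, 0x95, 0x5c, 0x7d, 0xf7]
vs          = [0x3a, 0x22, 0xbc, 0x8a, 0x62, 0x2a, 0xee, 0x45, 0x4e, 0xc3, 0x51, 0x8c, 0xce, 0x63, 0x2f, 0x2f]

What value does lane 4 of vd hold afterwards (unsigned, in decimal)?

lanes per group: 256·1/2/8 = 16
AVL=6 ≤ VLMAX=16, so vl = 6
  i=0: mask-off/keep → 246
  i=1: mask-off/keep → 49
  i=2: sub(0xdf,0xbc) → 35
  i=3: sub(0xd6,0x8a) → 76
  i=4: mask-off/keep → 101
  i=5: sub(0xbd,0x2a) → 147
  i=6: tail/keep → 193
  i=7: tail/keep → 148
  i=8: tail/keep → 149
  i=9: tail/keep → 33
  i=10: tail/keep → 228
  i=11: tail/keep → 147
  i=12: tail/keep → 149
  i=13: tail/keep → 92
  i=14: tail/keep → 125
  i=15: tail/keep → 247

vd[4] = 101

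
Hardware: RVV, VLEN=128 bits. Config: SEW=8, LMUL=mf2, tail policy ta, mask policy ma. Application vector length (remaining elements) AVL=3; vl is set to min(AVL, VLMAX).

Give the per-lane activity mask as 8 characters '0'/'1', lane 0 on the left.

predicate = 11100000

VLMAX = VLEN×LMUL/SEW = 128×1/2/8 = 8
vl = min(AVL, VLMAX) = min(3, 8) = 3
bits (lane 0 leftmost): 11100000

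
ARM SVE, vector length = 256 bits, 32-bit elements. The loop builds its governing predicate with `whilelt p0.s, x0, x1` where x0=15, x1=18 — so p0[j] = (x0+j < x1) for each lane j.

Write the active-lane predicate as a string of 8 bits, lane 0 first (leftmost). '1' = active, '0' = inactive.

predicate = 11100000

256-bit reg / 32-bit elem → 8 lanes
p0[j] = (15+j < 18); true for j=0..2 → 3 lanes set
bits (lane 0 leftmost): 11100000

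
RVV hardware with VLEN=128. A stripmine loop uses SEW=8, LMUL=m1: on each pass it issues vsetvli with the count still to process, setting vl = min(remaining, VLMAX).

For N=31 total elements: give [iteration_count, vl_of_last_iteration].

[iterations, last_vl] = [2, 15]

lanes per group: 128·1/8 = 16
N=31: ⌈31/16⌉ = 2 iters; last vl = 31 − 1×16 = 15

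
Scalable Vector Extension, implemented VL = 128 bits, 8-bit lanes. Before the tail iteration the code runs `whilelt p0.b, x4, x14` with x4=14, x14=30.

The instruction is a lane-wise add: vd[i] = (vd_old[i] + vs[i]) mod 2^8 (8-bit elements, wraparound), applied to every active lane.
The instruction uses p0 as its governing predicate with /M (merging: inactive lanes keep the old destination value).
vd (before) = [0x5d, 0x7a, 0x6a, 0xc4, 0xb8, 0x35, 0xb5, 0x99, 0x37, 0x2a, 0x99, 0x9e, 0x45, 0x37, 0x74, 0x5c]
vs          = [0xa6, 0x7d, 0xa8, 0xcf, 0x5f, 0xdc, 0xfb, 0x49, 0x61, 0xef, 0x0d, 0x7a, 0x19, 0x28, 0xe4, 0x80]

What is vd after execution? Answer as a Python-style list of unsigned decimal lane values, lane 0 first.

vd = [3, 247, 18, 147, 23, 17, 176, 226, 152, 25, 166, 24, 94, 95, 88, 220]

128-bit reg / 8-bit elem → 16 lanes
p0[j] = (14+j < 30); true for j=0..15 → 16 lanes set
lane  0: add(0x5d,0xa6) ⇒ 0x03
lane  1: add(0x7a,0x7d) ⇒ 0xf7
lane  2: add(0x6a,0xa8) ⇒ 0x12
lane  3: add(0xc4,0xcf) ⇒ 0x93
lane  4: add(0xb8,0x5f) ⇒ 0x17
lane  5: add(0x35,0xdc) ⇒ 0x11
lane  6: add(0xb5,0xfb) ⇒ 0xb0
lane  7: add(0x99,0x49) ⇒ 0xe2
lane  8: add(0x37,0x61) ⇒ 0x98
lane  9: add(0x2a,0xef) ⇒ 0x19
lane 10: add(0x99,0x0d) ⇒ 0xa6
lane 11: add(0x9e,0x7a) ⇒ 0x18
lane 12: add(0x45,0x19) ⇒ 0x5e
lane 13: add(0x37,0x28) ⇒ 0x5f
lane 14: add(0x74,0xe4) ⇒ 0x58
lane 15: add(0x5c,0x80) ⇒ 0xdc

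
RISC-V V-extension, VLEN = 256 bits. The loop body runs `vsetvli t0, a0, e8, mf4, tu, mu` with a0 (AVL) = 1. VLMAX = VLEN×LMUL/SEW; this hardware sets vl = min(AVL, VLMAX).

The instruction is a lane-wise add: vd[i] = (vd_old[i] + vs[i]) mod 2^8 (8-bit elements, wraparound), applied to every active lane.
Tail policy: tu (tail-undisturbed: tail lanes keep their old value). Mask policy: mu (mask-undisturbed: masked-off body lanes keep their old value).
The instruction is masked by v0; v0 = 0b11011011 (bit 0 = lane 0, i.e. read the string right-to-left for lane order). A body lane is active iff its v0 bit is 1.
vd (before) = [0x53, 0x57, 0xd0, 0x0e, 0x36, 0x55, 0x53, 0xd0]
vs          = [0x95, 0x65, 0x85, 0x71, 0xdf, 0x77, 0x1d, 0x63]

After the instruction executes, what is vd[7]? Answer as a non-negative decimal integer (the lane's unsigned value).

lanes per group: 256·1/4/8 = 8
AVL=1 ≤ VLMAX=8, so vl = 1
vd[0] add(0x53,0x95) -> 0xe8
vd[1] tail/keep -> 0x57
vd[2] tail/keep -> 0xd0
vd[3] tail/keep -> 0x0e
vd[4] tail/keep -> 0x36
vd[5] tail/keep -> 0x55
vd[6] tail/keep -> 0x53
vd[7] tail/keep -> 0xd0

vd[7] = 208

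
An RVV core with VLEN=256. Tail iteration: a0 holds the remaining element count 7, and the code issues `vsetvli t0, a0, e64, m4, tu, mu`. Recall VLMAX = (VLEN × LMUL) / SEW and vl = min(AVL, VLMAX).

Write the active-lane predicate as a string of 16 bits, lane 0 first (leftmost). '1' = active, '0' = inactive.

VLMAX = (256 × 4) / 64 = 16 lanes
vl = min(AVL, VLMAX) = min(7, 16) = 7
bits (lane 0 leftmost): 1111111000000000

predicate = 1111111000000000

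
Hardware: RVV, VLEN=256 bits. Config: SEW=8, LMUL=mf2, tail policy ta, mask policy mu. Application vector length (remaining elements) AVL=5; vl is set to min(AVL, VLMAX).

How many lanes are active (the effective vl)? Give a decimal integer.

vl = 5

VLMAX = (256 × 1/2) / 8 = 16 lanes
vl ← min(5, 16) = 5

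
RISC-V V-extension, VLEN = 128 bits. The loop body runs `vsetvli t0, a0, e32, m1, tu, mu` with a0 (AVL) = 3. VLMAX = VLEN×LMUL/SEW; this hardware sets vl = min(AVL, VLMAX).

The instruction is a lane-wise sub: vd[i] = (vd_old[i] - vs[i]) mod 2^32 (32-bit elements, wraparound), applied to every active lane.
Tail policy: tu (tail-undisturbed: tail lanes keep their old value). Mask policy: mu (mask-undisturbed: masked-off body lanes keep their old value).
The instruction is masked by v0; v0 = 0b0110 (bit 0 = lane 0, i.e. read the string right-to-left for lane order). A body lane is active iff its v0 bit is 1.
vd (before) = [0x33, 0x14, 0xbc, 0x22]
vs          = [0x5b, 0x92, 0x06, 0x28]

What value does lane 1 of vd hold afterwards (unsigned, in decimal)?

lanes per group: 128·1/32 = 4
vl ← min(3, 4) = 3
[0] mask-off/keep = 0x33
[1] sub(0x14,0x92) = 0xffffff82
[2] sub(0xbc,0x06) = 0xb6
[3] tail/keep = 0x22

vd[1] = 4294967170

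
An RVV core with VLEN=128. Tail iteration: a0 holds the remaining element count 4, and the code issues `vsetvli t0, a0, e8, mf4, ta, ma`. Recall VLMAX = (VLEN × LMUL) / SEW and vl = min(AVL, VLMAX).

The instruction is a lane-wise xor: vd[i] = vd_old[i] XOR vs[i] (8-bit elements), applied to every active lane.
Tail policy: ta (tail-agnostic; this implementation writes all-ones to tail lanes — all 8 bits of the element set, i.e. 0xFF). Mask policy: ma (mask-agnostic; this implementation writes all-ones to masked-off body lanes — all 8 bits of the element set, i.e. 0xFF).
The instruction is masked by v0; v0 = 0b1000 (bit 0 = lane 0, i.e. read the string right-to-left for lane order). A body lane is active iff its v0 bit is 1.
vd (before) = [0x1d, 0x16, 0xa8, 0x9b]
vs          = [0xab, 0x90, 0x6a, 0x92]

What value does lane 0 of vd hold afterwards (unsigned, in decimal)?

vd[0] = 255

lanes per group: 128·1/4/8 = 4
vl = min(AVL, VLMAX) = min(4, 4) = 4
  i=0: mask-off/ones → 255
  i=1: mask-off/ones → 255
  i=2: mask-off/ones → 255
  i=3: xor(0x9b,0x92) → 9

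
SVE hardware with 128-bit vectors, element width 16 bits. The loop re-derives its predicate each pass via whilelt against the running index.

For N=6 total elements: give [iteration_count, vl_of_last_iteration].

lane count: 128 div 16 = 8
iterations = ceil(6/8) = 1; final-pass vl = 6

[iterations, last_vl] = [1, 6]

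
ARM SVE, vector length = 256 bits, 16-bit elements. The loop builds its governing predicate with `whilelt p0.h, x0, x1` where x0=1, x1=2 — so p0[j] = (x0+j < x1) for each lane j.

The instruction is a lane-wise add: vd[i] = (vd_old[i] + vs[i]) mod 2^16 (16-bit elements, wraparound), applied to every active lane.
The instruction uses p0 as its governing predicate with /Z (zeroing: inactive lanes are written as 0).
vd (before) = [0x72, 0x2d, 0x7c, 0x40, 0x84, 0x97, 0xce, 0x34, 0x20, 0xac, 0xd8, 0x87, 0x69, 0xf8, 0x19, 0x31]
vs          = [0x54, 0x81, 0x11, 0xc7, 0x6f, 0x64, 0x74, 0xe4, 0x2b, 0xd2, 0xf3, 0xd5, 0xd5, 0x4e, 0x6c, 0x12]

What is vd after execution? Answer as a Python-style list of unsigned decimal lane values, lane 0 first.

vd = [198, 0, 0, 0, 0, 0, 0, 0, 0, 0, 0, 0, 0, 0, 0, 0]

256-bit reg / 16-bit elem → 16 lanes
whilelt: lane j active iff 1+j < 2 → j < 1 → 1 active
  i=0: add(0x72,0x54) → 198
  i=1: tail/zero → 0
  i=2: tail/zero → 0
  i=3: tail/zero → 0
  i=4: tail/zero → 0
  i=5: tail/zero → 0
  i=6: tail/zero → 0
  i=7: tail/zero → 0
  i=8: tail/zero → 0
  i=9: tail/zero → 0
  i=10: tail/zero → 0
  i=11: tail/zero → 0
  i=12: tail/zero → 0
  i=13: tail/zero → 0
  i=14: tail/zero → 0
  i=15: tail/zero → 0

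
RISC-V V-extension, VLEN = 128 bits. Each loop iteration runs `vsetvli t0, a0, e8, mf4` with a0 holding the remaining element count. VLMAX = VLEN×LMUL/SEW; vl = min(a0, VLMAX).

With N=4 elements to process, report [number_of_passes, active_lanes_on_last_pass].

[iterations, last_vl] = [1, 4]

VLMAX = VLEN×LMUL/SEW = 128×1/4/8 = 4
N=4: ⌈4/4⌉ = 1 iters; last vl = 4 − 0×4 = 4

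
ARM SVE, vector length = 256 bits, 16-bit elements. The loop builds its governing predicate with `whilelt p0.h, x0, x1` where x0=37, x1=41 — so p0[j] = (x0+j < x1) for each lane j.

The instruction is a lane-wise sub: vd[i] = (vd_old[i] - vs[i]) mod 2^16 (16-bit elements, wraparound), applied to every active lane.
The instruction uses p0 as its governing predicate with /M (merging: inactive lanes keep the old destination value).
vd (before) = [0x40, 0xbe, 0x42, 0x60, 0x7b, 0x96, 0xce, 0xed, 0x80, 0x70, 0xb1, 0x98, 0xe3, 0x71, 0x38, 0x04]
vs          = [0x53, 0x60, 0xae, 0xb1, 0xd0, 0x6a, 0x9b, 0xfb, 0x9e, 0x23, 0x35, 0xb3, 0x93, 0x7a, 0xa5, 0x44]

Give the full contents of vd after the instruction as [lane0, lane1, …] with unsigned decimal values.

vd = [65517, 94, 65428, 65455, 123, 150, 206, 237, 128, 112, 177, 152, 227, 113, 56, 4]

register lanes = 256/16 = 16
whilelt: lane j active iff 37+j < 41 → j < 4 → 4 active
lane  0: sub(0x40,0x53) ⇒ 0xffed
lane  1: sub(0xbe,0x60) ⇒ 0x5e
lane  2: sub(0x42,0xae) ⇒ 0xff94
lane  3: sub(0x60,0xb1) ⇒ 0xffaf
lane  4: tail/keep ⇒ 0x7b
lane  5: tail/keep ⇒ 0x96
lane  6: tail/keep ⇒ 0xce
lane  7: tail/keep ⇒ 0xed
lane  8: tail/keep ⇒ 0x80
lane  9: tail/keep ⇒ 0x70
lane 10: tail/keep ⇒ 0xb1
lane 11: tail/keep ⇒ 0x98
lane 12: tail/keep ⇒ 0xe3
lane 13: tail/keep ⇒ 0x71
lane 14: tail/keep ⇒ 0x38
lane 15: tail/keep ⇒ 0x04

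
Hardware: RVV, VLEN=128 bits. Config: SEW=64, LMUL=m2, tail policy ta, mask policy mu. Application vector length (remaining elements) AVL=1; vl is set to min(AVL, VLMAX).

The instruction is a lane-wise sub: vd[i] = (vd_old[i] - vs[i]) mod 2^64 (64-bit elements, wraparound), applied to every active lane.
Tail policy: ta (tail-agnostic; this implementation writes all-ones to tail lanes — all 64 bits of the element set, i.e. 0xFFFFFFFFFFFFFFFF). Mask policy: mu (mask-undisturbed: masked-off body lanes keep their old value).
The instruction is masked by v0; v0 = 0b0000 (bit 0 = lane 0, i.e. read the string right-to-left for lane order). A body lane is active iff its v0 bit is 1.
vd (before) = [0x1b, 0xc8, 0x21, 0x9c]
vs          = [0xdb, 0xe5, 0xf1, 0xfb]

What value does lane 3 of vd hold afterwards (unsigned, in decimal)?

VLMAX = VLEN×LMUL/SEW = 128×2/64 = 4
vl ← min(1, 4) = 1
  i=0: mask-off/keep → 27
  i=1: tail/ones → 18446744073709551615
  i=2: tail/ones → 18446744073709551615
  i=3: tail/ones → 18446744073709551615

vd[3] = 18446744073709551615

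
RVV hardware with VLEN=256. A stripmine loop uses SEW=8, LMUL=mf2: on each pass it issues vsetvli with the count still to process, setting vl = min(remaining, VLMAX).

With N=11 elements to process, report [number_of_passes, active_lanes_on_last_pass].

lanes per group: 256·1/2/8 = 16
N=11: ⌈11/16⌉ = 1 iters; last vl = 11 − 0×16 = 11

[iterations, last_vl] = [1, 11]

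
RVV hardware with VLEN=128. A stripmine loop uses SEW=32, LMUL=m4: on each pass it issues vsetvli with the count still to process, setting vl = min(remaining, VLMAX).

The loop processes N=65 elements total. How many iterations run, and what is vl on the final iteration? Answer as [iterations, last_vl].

[iterations, last_vl] = [5, 1]

VLMAX = (128 × 4) / 32 = 16 lanes
65 elements at 16/iter → 5 passes, remainder 1 on the last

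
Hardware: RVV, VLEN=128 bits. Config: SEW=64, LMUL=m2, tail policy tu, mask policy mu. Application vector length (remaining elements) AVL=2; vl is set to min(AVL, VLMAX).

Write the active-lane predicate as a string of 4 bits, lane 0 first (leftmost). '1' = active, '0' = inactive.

predicate = 1100

VLMAX = VLEN×LMUL/SEW = 128×2/64 = 4
AVL=2 ≤ VLMAX=4, so vl = 2
bits (lane 0 leftmost): 1100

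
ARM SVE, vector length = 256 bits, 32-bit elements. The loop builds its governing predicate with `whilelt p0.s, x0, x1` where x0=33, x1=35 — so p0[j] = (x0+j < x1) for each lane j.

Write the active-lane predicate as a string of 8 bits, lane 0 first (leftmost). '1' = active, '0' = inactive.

predicate = 11000000

256-bit reg / 32-bit elem → 8 lanes
p0[j] = (33+j < 35); true for j=0..1 → 2 lanes set
bits (lane 0 leftmost): 11000000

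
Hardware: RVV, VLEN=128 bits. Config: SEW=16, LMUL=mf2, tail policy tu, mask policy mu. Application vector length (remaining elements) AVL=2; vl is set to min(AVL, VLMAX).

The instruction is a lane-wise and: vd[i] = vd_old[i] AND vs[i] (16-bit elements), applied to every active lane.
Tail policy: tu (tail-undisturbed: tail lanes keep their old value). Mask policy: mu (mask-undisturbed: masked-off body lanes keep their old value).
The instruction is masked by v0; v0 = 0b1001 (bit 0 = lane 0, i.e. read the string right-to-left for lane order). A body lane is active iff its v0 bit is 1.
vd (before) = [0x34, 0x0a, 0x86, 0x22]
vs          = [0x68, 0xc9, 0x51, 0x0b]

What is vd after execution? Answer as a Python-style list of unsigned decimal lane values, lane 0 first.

vd = [32, 10, 134, 34]

lanes per group: 128·1/2/16 = 4
vl ← min(2, 4) = 2
[0] and(0x34,0x68) = 0x20
[1] mask-off/keep = 0x0a
[2] tail/keep = 0x86
[3] tail/keep = 0x22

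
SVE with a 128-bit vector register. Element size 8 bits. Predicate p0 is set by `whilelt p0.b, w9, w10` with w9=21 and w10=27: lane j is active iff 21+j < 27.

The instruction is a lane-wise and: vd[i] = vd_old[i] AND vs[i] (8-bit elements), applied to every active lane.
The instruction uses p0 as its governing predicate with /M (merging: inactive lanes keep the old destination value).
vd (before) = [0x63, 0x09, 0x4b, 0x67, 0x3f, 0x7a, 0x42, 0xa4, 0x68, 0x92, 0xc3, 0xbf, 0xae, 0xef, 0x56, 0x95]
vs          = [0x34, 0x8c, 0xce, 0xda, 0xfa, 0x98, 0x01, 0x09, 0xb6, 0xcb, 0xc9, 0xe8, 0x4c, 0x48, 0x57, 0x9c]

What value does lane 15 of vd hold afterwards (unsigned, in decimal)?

vd[15] = 149

128-bit reg / 8-bit elem → 16 lanes
whilelt: lane j active iff 21+j < 27 → j < 6 → 6 active
[0] and(0x63,0x34) = 0x20
[1] and(0x09,0x8c) = 0x08
[2] and(0x4b,0xce) = 0x4a
[3] and(0x67,0xda) = 0x42
[4] and(0x3f,0xfa) = 0x3a
[5] and(0x7a,0x98) = 0x18
[6] tail/keep = 0x42
[7] tail/keep = 0xa4
[8] tail/keep = 0x68
[9] tail/keep = 0x92
[10] tail/keep = 0xc3
[11] tail/keep = 0xbf
[12] tail/keep = 0xae
[13] tail/keep = 0xef
[14] tail/keep = 0x56
[15] tail/keep = 0x95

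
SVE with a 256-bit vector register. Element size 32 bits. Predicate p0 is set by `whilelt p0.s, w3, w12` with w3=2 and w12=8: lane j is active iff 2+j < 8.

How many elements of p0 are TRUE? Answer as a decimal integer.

256-bit reg / 32-bit elem → 8 lanes
p0[j] = (2+j < 8); true for j=0..5 → 6 lanes set

vl = 6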